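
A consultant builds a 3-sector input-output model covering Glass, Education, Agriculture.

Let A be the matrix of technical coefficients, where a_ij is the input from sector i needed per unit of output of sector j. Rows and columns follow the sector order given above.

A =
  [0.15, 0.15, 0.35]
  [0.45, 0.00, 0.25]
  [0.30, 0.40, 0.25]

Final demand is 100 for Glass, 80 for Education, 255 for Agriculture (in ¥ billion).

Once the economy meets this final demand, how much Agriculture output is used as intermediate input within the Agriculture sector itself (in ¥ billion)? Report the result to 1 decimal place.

I − A =
  [   0.85    -0.15    -0.35]
  [  -0.45     1.00    -0.25]
  [  -0.30    -0.40     0.75]
Cofactors of I−A, C_ij = (−1)^(i+j)·(minor ij) (rows/columns in the sector order above):
  C_11 = (1.00)(0.75) − (-0.25)(-0.40) = 0.6500
  C_12 = −[(-0.45)(0.75) − (-0.25)(-0.30)] = 0.4125
  C_13 = (-0.45)(-0.40) − (1.00)(-0.30) = 0.4800
  C_21 = −[(-0.15)(0.75) − (-0.35)(-0.40)] = 0.2525
  C_22 = (0.85)(0.75) − (-0.35)(-0.30) = 0.5325
  C_23 = −[(0.85)(-0.40) − (-0.15)(-0.30)] = 0.3850
  C_31 = (-0.15)(-0.25) − (-0.35)(1.00) = 0.3875
  C_32 = −[(0.85)(-0.25) − (-0.35)(-0.45)] = 0.3700
  C_33 = (0.85)(1.00) − (-0.15)(-0.45) = 0.7825
det(I−A) = Σ_j (I−A)_1j·C_1j = (0.85)(0.6500) + (-0.15)(0.4125) + (-0.35)(0.4800) = 0.322625
adj(I−A) = Cᵀ =
  [ 0.6500   0.2525   0.3875]
  [ 0.4125   0.5325   0.3700]
  [ 0.4800   0.3850   0.7825]
(I − A)⁻¹ = adj(I−A) / det(I−A) ≈
  [   2.0147     0.7826     1.2011]
  [   1.2786     1.6505     1.1468]
  [   1.4878     1.1933     2.4254]
First solve x = (I − A)⁻¹ d = adj(I−A)·d / det(I−A); in particular x_3 = (0.4800·100 + 0.3850·80 + 0.7825·255) / 0.322625 = 278.3375 / 0.322625 ≈ 862.728.
Intermediate flow from 3 to 3: z_33 = a_33 · x_3 = 0.25 × 278.3375 / 0.322625 = 69.584375 / 0.322625 ≈ 215.7.

z_33 = 215.7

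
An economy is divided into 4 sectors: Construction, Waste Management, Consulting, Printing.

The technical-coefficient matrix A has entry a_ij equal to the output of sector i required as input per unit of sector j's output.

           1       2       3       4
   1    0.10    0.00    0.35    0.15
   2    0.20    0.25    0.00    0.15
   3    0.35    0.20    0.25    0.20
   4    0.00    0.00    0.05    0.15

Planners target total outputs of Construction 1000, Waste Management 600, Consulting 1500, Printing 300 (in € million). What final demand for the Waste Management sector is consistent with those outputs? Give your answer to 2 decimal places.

I − A =
  [   0.90     0.00    -0.35    -0.15]
  [  -0.20     0.75     0.00    -0.15]
  [  -0.35    -0.20     0.75    -0.20]
  [   0.00     0.00    -0.05     0.85]
d = (I − A) x:
  d_1 = (+0.90)·1000 + (+0.00)·600 + (-0.35)·1500 + (-0.15)·300 = 330.00
  d_2 = (-0.20)·1000 + (+0.75)·600 + (+0.00)·1500 + (-0.15)·300 = 205.00
  d_3 = (-0.35)·1000 + (-0.20)·600 + (+0.75)·1500 + (-0.20)·300 = 595.00
  d_4 = (+0.00)·1000 + (+0.00)·600 + (-0.05)·1500 + (+0.85)·300 = 180.00

d_2 = 205.00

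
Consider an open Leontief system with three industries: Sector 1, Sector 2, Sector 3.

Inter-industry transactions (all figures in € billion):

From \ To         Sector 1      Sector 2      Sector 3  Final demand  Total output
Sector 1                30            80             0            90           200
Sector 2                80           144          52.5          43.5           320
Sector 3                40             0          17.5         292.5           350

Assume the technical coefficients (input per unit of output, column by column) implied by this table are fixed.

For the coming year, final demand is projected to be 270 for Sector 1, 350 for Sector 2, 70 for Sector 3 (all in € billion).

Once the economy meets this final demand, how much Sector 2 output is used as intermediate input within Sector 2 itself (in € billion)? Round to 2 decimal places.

z_22 = 529.86

Technical coefficients a_ij = z_ij / X_j:
  a_11 = 30/200 = 0.15, a_21 = 80/200 = 0.40, a_31 = 40/200 = 0.20
  a_12 = 80/320 = 0.25, a_22 = 144/320 = 0.45, a_32 = 0/320 = 0.00
  a_13 = 0/350 = 0.00, a_23 = 52.5/350 = 0.15, a_33 = 17.5/350 = 0.05
I − A =
  [   0.85    -0.25     0.00]
  [  -0.40     0.55    -0.15]
  [  -0.20     0.00     0.95]
Cofactors of I−A, C_ij = (−1)^(i+j)·(minor ij) (rows/columns in the sector order above):
  C_11 = (0.55)(0.95) − (-0.15)(0.00) = 0.5225
  C_12 = −[(-0.40)(0.95) − (-0.15)(-0.20)] = 0.4100
  C_13 = (-0.40)(0.00) − (0.55)(-0.20) = 0.1100
  C_21 = −[(-0.25)(0.95) − (0.00)(0.00)] = 0.2375
  C_22 = (0.85)(0.95) − (0.00)(-0.20) = 0.8075
  C_23 = −[(0.85)(0.00) − (-0.25)(-0.20)] = 0.0500
  C_31 = (-0.25)(-0.15) − (0.00)(0.55) = 0.0375
  C_32 = −[(0.85)(-0.15) − (0.00)(-0.40)] = 0.1275
  C_33 = (0.85)(0.55) − (-0.25)(-0.40) = 0.3675
det(I−A) = Σ_j (I−A)_1j·C_1j = (0.85)(0.5225) + (-0.25)(0.4100) + (0.00)(0.1100) = 0.341625
adj(I−A) = Cᵀ =
  [ 0.5225   0.2375   0.0375]
  [ 0.4100   0.8075   0.1275]
  [ 0.1100   0.0500   0.3675]
(I − A)⁻¹ = adj(I−A) / det(I−A) ≈
  [   1.5295     0.6952     0.1098]
  [   1.2001     2.3637     0.3732]
  [   0.3220     0.1464     1.0757]
First solve x = (I − A)⁻¹ d = adj(I−A)·d / det(I−A); in particular x_2 = (0.4100·270 + 0.8075·350 + 0.1275·70) / 0.341625 = 402.25 / 0.341625 ≈ 1177.4607.
Intermediate flow from 2 to 2: z_22 = a_22 · x_2 = 0.45 × 402.25 / 0.341625 = 181.0125 / 0.341625 ≈ 529.86.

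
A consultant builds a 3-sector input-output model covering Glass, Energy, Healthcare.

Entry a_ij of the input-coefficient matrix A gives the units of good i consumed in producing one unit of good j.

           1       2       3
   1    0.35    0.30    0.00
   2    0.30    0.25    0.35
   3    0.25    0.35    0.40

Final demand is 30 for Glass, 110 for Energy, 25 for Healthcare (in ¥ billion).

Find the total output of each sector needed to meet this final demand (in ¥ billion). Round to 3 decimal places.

x_1 = 243.167, x_2 = 426.861, x_3 = 391.989

I − A =
  [   0.65    -0.30     0.00]
  [  -0.30     0.75    -0.35]
  [  -0.25    -0.35     0.60]
Cofactors of I−A, C_ij = (−1)^(i+j)·(minor ij) (rows/columns in the sector order above):
  C_11 = (0.75)(0.60) − (-0.35)(-0.35) = 0.3275
  C_12 = −[(-0.30)(0.60) − (-0.35)(-0.25)] = 0.2675
  C_13 = (-0.30)(-0.35) − (0.75)(-0.25) = 0.2925
  C_21 = −[(-0.30)(0.60) − (0.00)(-0.35)] = 0.1800
  C_22 = (0.65)(0.60) − (0.00)(-0.25) = 0.3900
  C_23 = −[(0.65)(-0.35) − (-0.30)(-0.25)] = 0.3025
  C_31 = (-0.30)(-0.35) − (0.00)(0.75) = 0.1050
  C_32 = −[(0.65)(-0.35) − (0.00)(-0.30)] = 0.2275
  C_33 = (0.65)(0.75) − (-0.30)(-0.30) = 0.3975
det(I−A) = Σ_j (I−A)_1j·C_1j = (0.65)(0.3275) + (-0.30)(0.2675) + (0.00)(0.2925) = 0.132625
adj(I−A) = Cᵀ =
  [ 0.3275   0.1800   0.1050]
  [ 0.2675   0.3900   0.2275]
  [ 0.2925   0.3025   0.3975]
(I − A)⁻¹ = adj(I−A) / det(I−A) ≈
  [   2.4694     1.3572     0.7917]
  [   2.0170     2.9406     1.7154]
  [   2.2055     2.2809     2.9972]
x = (I − A)⁻¹ d = adj(I−A)·d / det(I−A), with det(I−A) = 0.132625:
  x_1 = (0.3275·30 + 0.1800·110 + 0.1050·25) / 0.132625 = 32.25 / 0.132625 ≈ 243.167
  x_2 = (0.2675·30 + 0.3900·110 + 0.2275·25) / 0.132625 = 56.6125 / 0.132625 ≈ 426.861
  x_3 = (0.2925·30 + 0.3025·110 + 0.3975·25) / 0.132625 = 51.9875 / 0.132625 ≈ 391.989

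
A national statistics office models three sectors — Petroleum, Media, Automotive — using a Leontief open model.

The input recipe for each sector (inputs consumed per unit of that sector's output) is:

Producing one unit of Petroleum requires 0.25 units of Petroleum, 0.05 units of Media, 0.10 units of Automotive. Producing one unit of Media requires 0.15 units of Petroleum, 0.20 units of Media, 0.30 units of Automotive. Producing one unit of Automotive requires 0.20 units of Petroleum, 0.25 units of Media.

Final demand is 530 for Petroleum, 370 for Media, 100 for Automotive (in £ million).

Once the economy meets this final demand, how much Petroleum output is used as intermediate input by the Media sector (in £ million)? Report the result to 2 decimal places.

z_PM = 96.28

I − A =
  [   0.75    -0.15    -0.20]
  [  -0.05     0.80    -0.25]
  [  -0.10    -0.30     1.00]
Cofactors of I−A, C_ij = (−1)^(i+j)·(minor ij) (rows/columns in the sector order above):
  C_11 = (0.80)(1.00) − (-0.25)(-0.30) = 0.7250
  C_12 = −[(-0.05)(1.00) − (-0.25)(-0.10)] = 0.0750
  C_13 = (-0.05)(-0.30) − (0.80)(-0.10) = 0.0950
  C_21 = −[(-0.15)(1.00) − (-0.20)(-0.30)] = 0.2100
  C_22 = (0.75)(1.00) − (-0.20)(-0.10) = 0.7300
  C_23 = −[(0.75)(-0.30) − (-0.15)(-0.10)] = 0.2400
  C_31 = (-0.15)(-0.25) − (-0.20)(0.80) = 0.1975
  C_32 = −[(0.75)(-0.25) − (-0.20)(-0.05)] = 0.1975
  C_33 = (0.75)(0.80) − (-0.15)(-0.05) = 0.5925
det(I−A) = Σ_j (I−A)_1j·C_1j = (0.75)(0.7250) + (-0.15)(0.0750) + (-0.20)(0.0950) = 0.5135
adj(I−A) = Cᵀ =
  [ 0.7250   0.2100   0.1975]
  [ 0.0750   0.7300   0.1975]
  [ 0.0950   0.2400   0.5925]
(I − A)⁻¹ = adj(I−A) / det(I−A) ≈
  [   1.4119     0.4090     0.3846]
  [   0.1461     1.4216     0.3846]
  [   0.1850     0.4674     1.1538]
First solve x = (I − A)⁻¹ d = adj(I−A)·d / det(I−A); in particular x_M = (0.0750·530 + 0.7300·370 + 0.1975·100) / 0.5135 = 329.60 / 0.5135 ≈ 641.8695.
Intermediate flow from P to M: z_PM = a_PM · x_M = 0.15 × 329.60 / 0.5135 = 49.44 / 0.5135 ≈ 96.28.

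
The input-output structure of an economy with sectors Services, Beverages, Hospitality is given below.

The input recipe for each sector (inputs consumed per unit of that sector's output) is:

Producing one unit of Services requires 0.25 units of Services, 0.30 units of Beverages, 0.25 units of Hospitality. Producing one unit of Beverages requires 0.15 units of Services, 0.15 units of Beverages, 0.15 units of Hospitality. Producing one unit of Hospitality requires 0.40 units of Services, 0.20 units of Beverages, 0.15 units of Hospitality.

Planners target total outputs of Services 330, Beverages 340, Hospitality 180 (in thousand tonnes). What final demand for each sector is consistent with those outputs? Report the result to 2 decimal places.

I − A =
  [   0.75    -0.15    -0.40]
  [  -0.30     0.85    -0.20]
  [  -0.25    -0.15     0.85]
d = (I − A) x:
  d_S = (+0.75)·330 + (-0.15)·340 + (-0.40)·180 = 124.50
  d_B = (-0.30)·330 + (+0.85)·340 + (-0.20)·180 = 154.00
  d_H = (-0.25)·330 + (-0.15)·340 + (+0.85)·180 = 19.50

d_S = 124.50, d_B = 154.00, d_H = 19.50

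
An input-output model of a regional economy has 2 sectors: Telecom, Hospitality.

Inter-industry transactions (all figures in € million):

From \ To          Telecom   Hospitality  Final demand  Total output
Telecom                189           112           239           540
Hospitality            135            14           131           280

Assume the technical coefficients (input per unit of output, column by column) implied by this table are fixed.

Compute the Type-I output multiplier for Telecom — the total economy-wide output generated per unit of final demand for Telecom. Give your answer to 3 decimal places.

m_T = 2.319

Technical coefficients a_ij = z_ij / X_j:
  a_TT = 189/540 = 0.35, a_HT = 135/540 = 0.25
  a_TH = 112/280 = 0.40, a_HH = 14/280 = 0.05
I − A =
  [   0.65    -0.40]
  [  -0.25     0.95]
det(I−A) = (0.65)(0.95) − (-0.40)(-0.25) = 0.5175
adj(I−A) = [[0.95, 0.40], [0.25, 0.65]]
(I − A)⁻¹ = adj(I−A) / det(I−A) ≈
  [   1.8357     0.7729]
  [   0.4831     1.2560]
The output multiplier for sector j is the column-j sum of the Leontief inverse (I − A)⁻¹ = adj(I−A) / det(I−A).
Column T of adj(I−A): (0.95, 0.25); det(I−A) = 0.5175.
m_T = (0.95 + 0.25) / 0.5175 = 1.20 / 0.5175 ≈ 2.319.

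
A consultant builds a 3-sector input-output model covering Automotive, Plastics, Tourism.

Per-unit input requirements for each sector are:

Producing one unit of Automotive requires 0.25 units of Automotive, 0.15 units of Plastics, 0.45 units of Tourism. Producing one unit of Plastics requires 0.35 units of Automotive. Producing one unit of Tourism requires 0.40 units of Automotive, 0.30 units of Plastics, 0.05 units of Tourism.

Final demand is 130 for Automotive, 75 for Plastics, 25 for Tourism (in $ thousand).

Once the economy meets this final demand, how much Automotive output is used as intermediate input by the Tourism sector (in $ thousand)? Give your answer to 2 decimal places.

z_13 = 80.62

I − A =
  [   0.75    -0.35    -0.40]
  [  -0.15     1.00    -0.30]
  [  -0.45     0.00     0.95]
Cofactors of I−A, C_ij = (−1)^(i+j)·(minor ij) (rows/columns in the sector order above):
  C_11 = (1.00)(0.95) − (-0.30)(0.00) = 0.9500
  C_12 = −[(-0.15)(0.95) − (-0.30)(-0.45)] = 0.2775
  C_13 = (-0.15)(0.00) − (1.00)(-0.45) = 0.4500
  C_21 = −[(-0.35)(0.95) − (-0.40)(0.00)] = 0.3325
  C_22 = (0.75)(0.95) − (-0.40)(-0.45) = 0.5325
  C_23 = −[(0.75)(0.00) − (-0.35)(-0.45)] = 0.1575
  C_31 = (-0.35)(-0.30) − (-0.40)(1.00) = 0.5050
  C_32 = −[(0.75)(-0.30) − (-0.40)(-0.15)] = 0.2850
  C_33 = (0.75)(1.00) − (-0.35)(-0.15) = 0.6975
det(I−A) = Σ_j (I−A)_1j·C_1j = (0.75)(0.9500) + (-0.35)(0.2775) + (-0.40)(0.4500) = 0.435375
adj(I−A) = Cᵀ =
  [ 0.9500   0.3325   0.5050]
  [ 0.2775   0.5325   0.2850]
  [ 0.4500   0.1575   0.6975]
(I − A)⁻¹ = adj(I−A) / det(I−A) ≈
  [   2.1820     0.7637     1.1599]
  [   0.6374     1.2231     0.6546]
  [   1.0336     0.3618     1.6021]
First solve x = (I − A)⁻¹ d = adj(I−A)·d / det(I−A); in particular x_3 = (0.4500·130 + 0.1575·75 + 0.6975·25) / 0.435375 = 87.75 / 0.435375 ≈ 201.5504.
Intermediate flow from 1 to 3: z_13 = a_13 · x_3 = 0.40 × 87.75 / 0.435375 = 35.10 / 0.435375 ≈ 80.62.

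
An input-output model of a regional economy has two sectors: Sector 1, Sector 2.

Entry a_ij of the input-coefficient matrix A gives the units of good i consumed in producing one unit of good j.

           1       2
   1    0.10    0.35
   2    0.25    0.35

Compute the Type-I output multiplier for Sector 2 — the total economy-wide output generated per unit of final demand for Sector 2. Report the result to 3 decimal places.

I − A =
  [   0.90    -0.35]
  [  -0.25     0.65]
det(I−A) = (0.90)(0.65) − (-0.35)(-0.25) = 0.4975
adj(I−A) = [[0.65, 0.35], [0.25, 0.90]]
(I − A)⁻¹ = adj(I−A) / det(I−A) ≈
  [   1.3065     0.7035]
  [   0.5025     1.8090]
The output multiplier for sector j is the column-j sum of the Leontief inverse (I − A)⁻¹ = adj(I−A) / det(I−A).
Column 2 of adj(I−A): (0.35, 0.90); det(I−A) = 0.4975.
m_2 = (0.35 + 0.90) / 0.4975 = 1.25 / 0.4975 ≈ 2.513.

m_2 = 2.513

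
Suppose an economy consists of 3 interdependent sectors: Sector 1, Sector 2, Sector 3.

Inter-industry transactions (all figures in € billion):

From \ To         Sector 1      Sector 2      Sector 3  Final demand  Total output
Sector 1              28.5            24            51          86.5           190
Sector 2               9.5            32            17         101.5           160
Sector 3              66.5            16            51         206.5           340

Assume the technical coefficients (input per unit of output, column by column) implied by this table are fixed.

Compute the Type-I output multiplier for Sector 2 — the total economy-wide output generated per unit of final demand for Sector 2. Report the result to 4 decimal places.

Technical coefficients a_ij = z_ij / X_j:
  a_11 = 28.5/190 = 0.15, a_21 = 9.5/190 = 0.05, a_31 = 66.5/190 = 0.35
  a_12 = 24/160 = 0.15, a_22 = 32/160 = 0.20, a_32 = 16/160 = 0.10
  a_13 = 51/340 = 0.15, a_23 = 17/340 = 0.05, a_33 = 51/340 = 0.15
I − A =
  [   0.85    -0.15    -0.15]
  [  -0.05     0.80    -0.05]
  [  -0.35    -0.10     0.85]
Cofactors of I−A, C_ij = (−1)^(i+j)·(minor ij) (rows/columns in the sector order above):
  C_11 = (0.80)(0.85) − (-0.05)(-0.10) = 0.6750
  C_12 = −[(-0.05)(0.85) − (-0.05)(-0.35)] = 0.0600
  C_13 = (-0.05)(-0.10) − (0.80)(-0.35) = 0.2850
  C_21 = −[(-0.15)(0.85) − (-0.15)(-0.10)] = 0.1425
  C_22 = (0.85)(0.85) − (-0.15)(-0.35) = 0.6700
  C_23 = −[(0.85)(-0.10) − (-0.15)(-0.35)] = 0.1375
  C_31 = (-0.15)(-0.05) − (-0.15)(0.80) = 0.1275
  C_32 = −[(0.85)(-0.05) − (-0.15)(-0.05)] = 0.0500
  C_33 = (0.85)(0.80) − (-0.15)(-0.05) = 0.6725
det(I−A) = Σ_j (I−A)_1j·C_1j = (0.85)(0.6750) + (-0.15)(0.0600) + (-0.15)(0.2850) = 0.5220
adj(I−A) = Cᵀ =
  [ 0.6750   0.1425   0.1275]
  [ 0.0600   0.6700   0.0500]
  [ 0.2850   0.1375   0.6725]
(I − A)⁻¹ = adj(I−A) / det(I−A) ≈
  [   1.29310     0.27299     0.24425]
  [   0.11494     1.28352     0.09579]
  [   0.54598     0.26341     1.28831]
The output multiplier for sector j is the column-j sum of the Leontief inverse (I − A)⁻¹ = adj(I−A) / det(I−A).
Column 2 of adj(I−A): (0.1425, 0.6700, 0.1375); det(I−A) = 0.5220.
m_2 = (0.1425 + 0.6700 + 0.1375) / 0.5220 = 0.95 / 0.5220 ≈ 1.8199.

m_2 = 1.8199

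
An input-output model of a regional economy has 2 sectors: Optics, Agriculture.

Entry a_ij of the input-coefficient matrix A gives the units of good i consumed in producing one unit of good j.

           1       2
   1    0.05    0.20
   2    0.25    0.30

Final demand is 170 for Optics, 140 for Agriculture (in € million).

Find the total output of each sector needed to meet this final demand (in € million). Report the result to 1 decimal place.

I − A =
  [   0.95    -0.20]
  [  -0.25     0.70]
det(I−A) = (0.95)(0.70) − (-0.20)(-0.25) = 0.6150
adj(I−A) = [[0.70, 0.20], [0.25, 0.95]]
(I − A)⁻¹ = adj(I−A) / det(I−A) ≈
  [   1.1382     0.3252]
  [   0.4065     1.5447]
x = (I − A)⁻¹ d = adj(I−A)·d / det(I−A), with det(I−A) = 0.6150:
  x_1 = (0.70·170 + 0.20·140) / 0.6150 = 147.00 / 0.6150 ≈ 239.0
  x_2 = (0.25·170 + 0.95·140) / 0.6150 = 175.50 / 0.6150 ≈ 285.4

x_1 = 239.0, x_2 = 285.4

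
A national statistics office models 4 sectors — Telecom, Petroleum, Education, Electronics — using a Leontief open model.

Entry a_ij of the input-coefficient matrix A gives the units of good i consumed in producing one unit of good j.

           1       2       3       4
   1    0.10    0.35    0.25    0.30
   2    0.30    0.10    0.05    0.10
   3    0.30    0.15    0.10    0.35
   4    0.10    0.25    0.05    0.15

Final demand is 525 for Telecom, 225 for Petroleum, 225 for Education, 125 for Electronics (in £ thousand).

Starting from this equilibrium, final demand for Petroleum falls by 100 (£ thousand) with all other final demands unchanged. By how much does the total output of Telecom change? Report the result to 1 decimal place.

Δx_1 = -107.7

I − A =
  [   0.90    -0.35    -0.25    -0.30]
  [  -0.30     0.90    -0.05    -0.10]
  [  -0.30    -0.15     0.90    -0.35]
  [  -0.10    -0.25    -0.05     0.85]
Compute the cofactors C_ij = (−1)^(i+j)·(3×3 minor ij) of I−A; the adjugate is their transpose:
adj(I−A) = Cᵀ =
  [ 0.638750   0.385125   0.218875   0.360875]
  [ 0.249250   0.568750   0.112000   0.201000]
  [ 0.319500   0.313000   0.523750   0.365250]
  [ 0.167250   0.231000   0.089500   0.543750]
det(I−A) = Σ_j (I−A)_1j·C_1j = (0.90)(0.638750) + (-0.35)(0.249250) + (-0.25)(0.319500) + (-0.30)(0.167250) = 0.3575875
(I − A)⁻¹ = adj(I−A) / det(I−A) ≈
  [   1.7863     1.0770     0.6121     1.0092]
  [   0.6970     1.5905     0.3132     0.5621]
  [   0.8935     0.8753     1.4647     1.0214]
  [   0.4677     0.6460     0.2503     1.5206]
Δx = (I − A)⁻¹ Δd with Δd having -100 in the Petroleum component and 0 elsewhere.
So Δx_1 = L_12 · (-100), where L_12 = adj(I−A)_12 / det(I−A) = 0.385125 / 0.3575875.
Δx_1 = 0.385125 × (-100) / 0.3575875 = -38.5125 / 0.3575875 ≈ -107.7.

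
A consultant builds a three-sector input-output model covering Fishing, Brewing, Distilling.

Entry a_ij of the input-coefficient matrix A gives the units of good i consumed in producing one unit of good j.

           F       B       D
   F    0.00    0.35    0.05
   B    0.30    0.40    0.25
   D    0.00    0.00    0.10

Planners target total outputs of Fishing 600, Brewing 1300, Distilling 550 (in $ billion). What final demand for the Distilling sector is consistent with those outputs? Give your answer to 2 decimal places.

I − A =
  [   1.00    -0.35    -0.05]
  [  -0.30     0.60    -0.25]
  [   0.00     0.00     0.90]
d = (I − A) x:
  d_F = (+1.00)·600 + (-0.35)·1300 + (-0.05)·550 = 117.50
  d_B = (-0.30)·600 + (+0.60)·1300 + (-0.25)·550 = 462.50
  d_D = (+0.00)·600 + (+0.00)·1300 + (+0.90)·550 = 495.00

d_D = 495.00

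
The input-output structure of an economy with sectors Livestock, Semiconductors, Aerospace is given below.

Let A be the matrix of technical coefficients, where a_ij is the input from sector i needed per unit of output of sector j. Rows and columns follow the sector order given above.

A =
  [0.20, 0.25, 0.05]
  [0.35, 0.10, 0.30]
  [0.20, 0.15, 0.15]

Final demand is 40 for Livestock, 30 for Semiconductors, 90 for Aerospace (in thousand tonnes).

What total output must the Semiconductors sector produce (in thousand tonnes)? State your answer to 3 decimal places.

x_S = 121.211

I − A =
  [   0.80    -0.25    -0.05]
  [  -0.35     0.90    -0.30]
  [  -0.20    -0.15     0.85]
Cofactors of I−A, C_ij = (−1)^(i+j)·(minor ij) (rows/columns in the sector order above):
  C_11 = (0.90)(0.85) − (-0.30)(-0.15) = 0.7200
  C_12 = −[(-0.35)(0.85) − (-0.30)(-0.20)] = 0.3575
  C_13 = (-0.35)(-0.15) − (0.90)(-0.20) = 0.2325
  C_21 = −[(-0.25)(0.85) − (-0.05)(-0.15)] = 0.2200
  C_22 = (0.80)(0.85) − (-0.05)(-0.20) = 0.6700
  C_23 = −[(0.80)(-0.15) − (-0.25)(-0.20)] = 0.1700
  C_31 = (-0.25)(-0.30) − (-0.05)(0.90) = 0.1200
  C_32 = −[(0.80)(-0.30) − (-0.05)(-0.35)] = 0.2575
  C_33 = (0.80)(0.90) − (-0.25)(-0.35) = 0.6325
det(I−A) = Σ_j (I−A)_1j·C_1j = (0.80)(0.7200) + (-0.25)(0.3575) + (-0.05)(0.2325) = 0.4750
adj(I−A) = Cᵀ =
  [ 0.7200   0.2200   0.1200]
  [ 0.3575   0.6700   0.2575]
  [ 0.2325   0.1700   0.6325]
(I − A)⁻¹ = adj(I−A) / det(I−A) ≈
  [   1.5158     0.4632     0.2526]
  [   0.7526     1.4105     0.5421]
  [   0.4895     0.3579     1.3316]
x = (I − A)⁻¹ d = adj(I−A)·d / det(I−A), with det(I−A) = 0.4750:
  x_L = (0.7200·40 + 0.2200·30 + 0.1200·90) / 0.4750 = 46.20 / 0.4750 ≈ 97.263
  x_S = (0.3575·40 + 0.6700·30 + 0.2575·90) / 0.4750 = 57.575 / 0.4750 ≈ 121.211
  x_A = (0.2325·40 + 0.1700·30 + 0.6325·90) / 0.4750 = 71.325 / 0.4750 ≈ 150.158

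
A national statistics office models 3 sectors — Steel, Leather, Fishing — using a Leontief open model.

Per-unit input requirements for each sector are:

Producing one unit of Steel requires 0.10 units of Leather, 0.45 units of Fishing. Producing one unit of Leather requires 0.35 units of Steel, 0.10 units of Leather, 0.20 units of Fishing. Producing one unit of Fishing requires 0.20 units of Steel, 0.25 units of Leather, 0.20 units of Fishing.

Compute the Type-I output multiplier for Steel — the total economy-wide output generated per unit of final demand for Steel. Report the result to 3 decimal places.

I − A =
  [   1.00    -0.35    -0.20]
  [  -0.10     0.90    -0.25]
  [  -0.45    -0.20     0.80]
Cofactors of I−A, C_ij = (−1)^(i+j)·(minor ij) (rows/columns in the sector order above):
  C_11 = (0.90)(0.80) − (-0.25)(-0.20) = 0.6700
  C_12 = −[(-0.10)(0.80) − (-0.25)(-0.45)] = 0.1925
  C_13 = (-0.10)(-0.20) − (0.90)(-0.45) = 0.4250
  C_21 = −[(-0.35)(0.80) − (-0.20)(-0.20)] = 0.3200
  C_22 = (1.00)(0.80) − (-0.20)(-0.45) = 0.7100
  C_23 = −[(1.00)(-0.20) − (-0.35)(-0.45)] = 0.3575
  C_31 = (-0.35)(-0.25) − (-0.20)(0.90) = 0.2675
  C_32 = −[(1.00)(-0.25) − (-0.20)(-0.10)] = 0.2700
  C_33 = (1.00)(0.90) − (-0.35)(-0.10) = 0.8650
det(I−A) = Σ_j (I−A)_1j·C_1j = (1.00)(0.6700) + (-0.35)(0.1925) + (-0.20)(0.4250) = 0.517625
adj(I−A) = Cᵀ =
  [ 0.6700   0.3200   0.2675]
  [ 0.1925   0.7100   0.2700]
  [ 0.4250   0.3575   0.8650]
(I − A)⁻¹ = adj(I−A) / det(I−A) ≈
  [   1.2944     0.6182     0.5168]
  [   0.3719     1.3716     0.5216]
  [   0.8211     0.6907     1.6711]
The output multiplier for sector j is the column-j sum of the Leontief inverse (I − A)⁻¹ = adj(I−A) / det(I−A).
Column S of adj(I−A): (0.6700, 0.1925, 0.4250); det(I−A) = 0.517625.
m_S = (0.6700 + 0.1925 + 0.4250) / 0.517625 = 1.2875 / 0.517625 ≈ 2.487.

m_S = 2.487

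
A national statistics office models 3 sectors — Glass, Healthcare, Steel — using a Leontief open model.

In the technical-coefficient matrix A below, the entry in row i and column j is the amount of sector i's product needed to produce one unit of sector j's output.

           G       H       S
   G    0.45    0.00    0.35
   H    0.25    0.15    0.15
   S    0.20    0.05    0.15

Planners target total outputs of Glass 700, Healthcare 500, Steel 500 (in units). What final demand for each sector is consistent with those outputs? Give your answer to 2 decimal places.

I − A =
  [   0.55     0.00    -0.35]
  [  -0.25     0.85    -0.15]
  [  -0.20    -0.05     0.85]
d = (I − A) x:
  d_G = (+0.55)·700 + (+0.00)·500 + (-0.35)·500 = 210.00
  d_H = (-0.25)·700 + (+0.85)·500 + (-0.15)·500 = 175.00
  d_S = (-0.20)·700 + (-0.05)·500 + (+0.85)·500 = 260.00

d_G = 210.00, d_H = 175.00, d_S = 260.00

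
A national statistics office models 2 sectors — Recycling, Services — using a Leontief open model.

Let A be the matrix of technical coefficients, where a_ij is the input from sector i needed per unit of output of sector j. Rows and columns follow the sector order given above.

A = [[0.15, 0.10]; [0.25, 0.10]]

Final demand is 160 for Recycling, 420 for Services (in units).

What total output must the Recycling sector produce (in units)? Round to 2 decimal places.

x_1 = 251.35

I − A =
  [   0.85    -0.10]
  [  -0.25     0.90]
det(I−A) = (0.85)(0.90) − (-0.10)(-0.25) = 0.7400
adj(I−A) = [[0.90, 0.10], [0.25, 0.85]]
(I − A)⁻¹ = adj(I−A) / det(I−A) ≈
  [   1.2162     0.1351]
  [   0.3378     1.1486]
x = (I − A)⁻¹ d = adj(I−A)·d / det(I−A), with det(I−A) = 0.7400:
  x_1 = (0.90·160 + 0.10·420) / 0.7400 = 186.00 / 0.7400 ≈ 251.35
  x_2 = (0.25·160 + 0.85·420) / 0.7400 = 397.00 / 0.7400 ≈ 536.49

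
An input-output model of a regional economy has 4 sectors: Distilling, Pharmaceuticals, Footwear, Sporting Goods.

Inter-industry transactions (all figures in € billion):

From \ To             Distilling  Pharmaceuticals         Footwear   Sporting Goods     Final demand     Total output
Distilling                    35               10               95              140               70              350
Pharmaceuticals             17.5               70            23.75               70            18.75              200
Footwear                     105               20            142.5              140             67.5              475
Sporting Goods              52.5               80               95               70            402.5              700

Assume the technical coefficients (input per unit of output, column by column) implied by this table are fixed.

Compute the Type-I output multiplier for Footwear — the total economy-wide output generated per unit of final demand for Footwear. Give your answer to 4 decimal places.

m_F = 3.4338

Technical coefficients a_ij = z_ij / X_j:
  a_DD = 35/350 = 0.10, a_PD = 17.5/350 = 0.05, a_FD = 105/350 = 0.30, a_SD = 52.5/350 = 0.15
  a_DP = 10/200 = 0.05, a_PP = 70/200 = 0.35, a_FP = 20/200 = 0.10, a_SP = 80/200 = 0.40
  a_DF = 95/475 = 0.20, a_PF = 23.75/475 = 0.05, a_FF = 142.5/475 = 0.30, a_SF = 95/475 = 0.20
  a_DS = 140/700 = 0.20, a_PS = 70/700 = 0.10, a_FS = 140/700 = 0.20, a_SS = 70/700 = 0.10
I − A =
  [   0.90    -0.05    -0.20    -0.20]
  [  -0.05     0.65    -0.05    -0.10]
  [  -0.30    -0.10     0.70    -0.20]
  [  -0.15    -0.40    -0.20     0.90]
Compute the cofactors C_ij = (−1)^(i+j)·(3×3 minor ij) of I−A; the adjugate is their transpose:
adj(I−A) = Cᵀ =
  [ 0.345000   0.123500   0.142250   0.122000]
  [ 0.061000   0.438000   0.071000   0.078000]
  [ 0.193000   0.189000   0.464000   0.167000]
  [ 0.127500   0.257250   0.158375   0.362500]
det(I−A) = Σ_j (I−A)_1j·C_1j = (0.90)(0.345000) + (-0.05)(0.061000) + (-0.20)(0.193000) + (-0.20)(0.127500) = 0.24335
(I − A)⁻¹ = adj(I−A) / det(I−A) ≈
  [   1.41771     0.50750     0.58455     0.50134]
  [   0.25067     1.79988     0.29176     0.32053]
  [   0.79310     0.77666     1.90672     0.68625]
  [   0.52394     1.05712     0.65081     1.48962]
The output multiplier for sector j is the column-j sum of the Leontief inverse (I − A)⁻¹ = adj(I−A) / det(I−A).
Column F of adj(I−A): (0.142250, 0.071000, 0.464000, 0.158375); det(I−A) = 0.24335.
m_F = (0.142250 + 0.071000 + 0.464000 + 0.158375) / 0.24335 = 0.835625 / 0.24335 ≈ 3.4338.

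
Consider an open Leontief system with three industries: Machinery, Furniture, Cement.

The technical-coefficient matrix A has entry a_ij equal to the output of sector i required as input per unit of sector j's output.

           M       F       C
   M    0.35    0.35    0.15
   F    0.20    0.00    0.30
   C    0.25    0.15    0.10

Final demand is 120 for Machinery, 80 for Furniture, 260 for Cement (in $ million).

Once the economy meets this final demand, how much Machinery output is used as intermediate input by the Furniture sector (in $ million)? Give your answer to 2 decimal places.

z_MF = 109.58

I − A =
  [   0.65    -0.35    -0.15]
  [  -0.20     1.00    -0.30]
  [  -0.25    -0.15     0.90]
Cofactors of I−A, C_ij = (−1)^(i+j)·(minor ij) (rows/columns in the sector order above):
  C_11 = (1.00)(0.90) − (-0.30)(-0.15) = 0.8550
  C_12 = −[(-0.20)(0.90) − (-0.30)(-0.25)] = 0.2550
  C_13 = (-0.20)(-0.15) − (1.00)(-0.25) = 0.2800
  C_21 = −[(-0.35)(0.90) − (-0.15)(-0.15)] = 0.3375
  C_22 = (0.65)(0.90) − (-0.15)(-0.25) = 0.5475
  C_23 = −[(0.65)(-0.15) − (-0.35)(-0.25)] = 0.1850
  C_31 = (-0.35)(-0.30) − (-0.15)(1.00) = 0.2550
  C_32 = −[(0.65)(-0.30) − (-0.15)(-0.20)] = 0.2250
  C_33 = (0.65)(1.00) − (-0.35)(-0.20) = 0.5800
det(I−A) = Σ_j (I−A)_1j·C_1j = (0.65)(0.8550) + (-0.35)(0.2550) + (-0.15)(0.2800) = 0.4245
adj(I−A) = Cᵀ =
  [ 0.8550   0.3375   0.2550]
  [ 0.2550   0.5475   0.2250]
  [ 0.2800   0.1850   0.5800]
(I − A)⁻¹ = adj(I−A) / det(I−A) ≈
  [   2.0141     0.7951     0.6007]
  [   0.6007     1.2898     0.5300]
  [   0.6596     0.4358     1.3663]
First solve x = (I − A)⁻¹ d = adj(I−A)·d / det(I−A); in particular x_F = (0.2550·120 + 0.5475·80 + 0.2250·260) / 0.4245 = 132.90 / 0.4245 ≈ 313.0742.
Intermediate flow from M to F: z_MF = a_MF · x_F = 0.35 × 132.90 / 0.4245 = 46.515 / 0.4245 ≈ 109.58.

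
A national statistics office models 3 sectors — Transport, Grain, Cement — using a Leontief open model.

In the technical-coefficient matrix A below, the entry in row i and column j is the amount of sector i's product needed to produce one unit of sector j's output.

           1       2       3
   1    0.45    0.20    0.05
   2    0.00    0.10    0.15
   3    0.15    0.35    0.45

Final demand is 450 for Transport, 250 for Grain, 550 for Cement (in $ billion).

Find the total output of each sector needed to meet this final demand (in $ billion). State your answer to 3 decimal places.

x_1 = 1172.859, x_2 = 556.812, x_3 = 1674.206

I − A =
  [   0.55    -0.20    -0.05]
  [   0.00     0.90    -0.15]
  [  -0.15    -0.35     0.55]
Cofactors of I−A, C_ij = (−1)^(i+j)·(minor ij) (rows/columns in the sector order above):
  C_11 = (0.90)(0.55) − (-0.15)(-0.35) = 0.4425
  C_12 = −[(0.00)(0.55) − (-0.15)(-0.15)] = 0.0225
  C_13 = (0.00)(-0.35) − (0.90)(-0.15) = 0.1350
  C_21 = −[(-0.20)(0.55) − (-0.05)(-0.35)] = 0.1275
  C_22 = (0.55)(0.55) − (-0.05)(-0.15) = 0.2950
  C_23 = −[(0.55)(-0.35) − (-0.20)(-0.15)] = 0.2225
  C_31 = (-0.20)(-0.15) − (-0.05)(0.90) = 0.0750
  C_32 = −[(0.55)(-0.15) − (-0.05)(0.00)] = 0.0825
  C_33 = (0.55)(0.90) − (-0.20)(0.00) = 0.4950
det(I−A) = Σ_j (I−A)_1j·C_1j = (0.55)(0.4425) + (-0.20)(0.0225) + (-0.05)(0.1350) = 0.232125
adj(I−A) = Cᵀ =
  [ 0.4425   0.1275   0.0750]
  [ 0.0225   0.2950   0.0825]
  [ 0.1350   0.2225   0.4950]
(I − A)⁻¹ = adj(I−A) / det(I−A) ≈
  [   1.9063     0.5493     0.3231]
  [   0.0969     1.2709     0.3554]
  [   0.5816     0.9585     2.1325]
x = (I − A)⁻¹ d = adj(I−A)·d / det(I−A), with det(I−A) = 0.232125:
  x_1 = (0.4425·450 + 0.1275·250 + 0.0750·550) / 0.232125 = 272.25 / 0.232125 ≈ 1172.859
  x_2 = (0.0225·450 + 0.2950·250 + 0.0825·550) / 0.232125 = 129.25 / 0.232125 ≈ 556.812
  x_3 = (0.1350·450 + 0.2225·250 + 0.4950·550) / 0.232125 = 388.625 / 0.232125 ≈ 1674.206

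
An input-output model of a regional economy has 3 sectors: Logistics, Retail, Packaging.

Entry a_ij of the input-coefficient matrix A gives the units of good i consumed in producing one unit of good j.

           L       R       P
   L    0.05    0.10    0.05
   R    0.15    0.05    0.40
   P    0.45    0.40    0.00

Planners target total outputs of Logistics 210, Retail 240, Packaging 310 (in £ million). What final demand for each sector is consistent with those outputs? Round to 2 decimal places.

d_L = 160.00, d_R = 72.50, d_P = 119.50

I − A =
  [   0.95    -0.10    -0.05]
  [  -0.15     0.95    -0.40]
  [  -0.45    -0.40     1.00]
d = (I − A) x:
  d_L = (+0.95)·210 + (-0.10)·240 + (-0.05)·310 = 160.00
  d_R = (-0.15)·210 + (+0.95)·240 + (-0.40)·310 = 72.50
  d_P = (-0.45)·210 + (-0.40)·240 + (+1.00)·310 = 119.50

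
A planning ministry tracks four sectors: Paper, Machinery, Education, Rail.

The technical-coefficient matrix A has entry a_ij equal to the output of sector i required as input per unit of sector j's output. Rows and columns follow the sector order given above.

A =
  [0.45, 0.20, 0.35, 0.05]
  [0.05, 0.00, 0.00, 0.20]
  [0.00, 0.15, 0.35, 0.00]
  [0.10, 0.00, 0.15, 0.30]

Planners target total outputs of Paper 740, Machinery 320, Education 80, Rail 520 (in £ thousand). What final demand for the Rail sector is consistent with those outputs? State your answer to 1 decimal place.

d_4 = 278.0

I − A =
  [   0.55    -0.20    -0.35    -0.05]
  [  -0.05     1.00     0.00    -0.20]
  [   0.00    -0.15     0.65     0.00]
  [  -0.10     0.00    -0.15     0.70]
d = (I − A) x:
  d_1 = (+0.55)·740 + (-0.20)·320 + (-0.35)·80 + (-0.05)·520 = 289.0
  d_2 = (-0.05)·740 + (+1.00)·320 + (+0.00)·80 + (-0.20)·520 = 179.0
  d_3 = (+0.00)·740 + (-0.15)·320 + (+0.65)·80 + (+0.00)·520 = 4.0
  d_4 = (-0.10)·740 + (+0.00)·320 + (-0.15)·80 + (+0.70)·520 = 278.0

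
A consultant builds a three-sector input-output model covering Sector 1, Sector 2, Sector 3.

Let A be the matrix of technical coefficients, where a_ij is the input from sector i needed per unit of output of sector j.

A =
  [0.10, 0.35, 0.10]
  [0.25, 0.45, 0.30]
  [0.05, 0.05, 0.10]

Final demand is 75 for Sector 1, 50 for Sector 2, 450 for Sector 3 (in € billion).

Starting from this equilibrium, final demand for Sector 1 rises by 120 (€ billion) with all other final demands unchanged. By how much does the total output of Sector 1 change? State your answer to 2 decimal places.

Δx_1 = 167.44

I − A =
  [   0.90    -0.35    -0.10]
  [  -0.25     0.55    -0.30]
  [  -0.05    -0.05     0.90]
Cofactors of I−A, C_ij = (−1)^(i+j)·(minor ij) (rows/columns in the sector order above):
  C_11 = (0.55)(0.90) − (-0.30)(-0.05) = 0.4800
  C_12 = −[(-0.25)(0.90) − (-0.30)(-0.05)] = 0.2400
  C_13 = (-0.25)(-0.05) − (0.55)(-0.05) = 0.0400
  C_21 = −[(-0.35)(0.90) − (-0.10)(-0.05)] = 0.3200
  C_22 = (0.90)(0.90) − (-0.10)(-0.05) = 0.8050
  C_23 = −[(0.90)(-0.05) − (-0.35)(-0.05)] = 0.0625
  C_31 = (-0.35)(-0.30) − (-0.10)(0.55) = 0.1600
  C_32 = −[(0.90)(-0.30) − (-0.10)(-0.25)] = 0.2950
  C_33 = (0.90)(0.55) − (-0.35)(-0.25) = 0.4075
det(I−A) = Σ_j (I−A)_1j·C_1j = (0.90)(0.4800) + (-0.35)(0.2400) + (-0.10)(0.0400) = 0.3440
adj(I−A) = Cᵀ =
  [ 0.4800   0.3200   0.1600]
  [ 0.2400   0.8050   0.2950]
  [ 0.0400   0.0625   0.4075]
(I − A)⁻¹ = adj(I−A) / det(I−A) ≈
  [   1.3953     0.9302     0.4651]
  [   0.6977     2.3401     0.8576]
  [   0.1163     0.1817     1.1846]
Δx = (I − A)⁻¹ Δd with Δd having +120 in the Sector 1 component and 0 elsewhere.
So Δx_1 = L_11 · (+120), where L_11 = adj(I−A)_11 / det(I−A) = 0.4800 / 0.3440.
Δx_1 = 0.4800 × (+120) / 0.3440 = 57.60 / 0.3440 ≈ 167.44.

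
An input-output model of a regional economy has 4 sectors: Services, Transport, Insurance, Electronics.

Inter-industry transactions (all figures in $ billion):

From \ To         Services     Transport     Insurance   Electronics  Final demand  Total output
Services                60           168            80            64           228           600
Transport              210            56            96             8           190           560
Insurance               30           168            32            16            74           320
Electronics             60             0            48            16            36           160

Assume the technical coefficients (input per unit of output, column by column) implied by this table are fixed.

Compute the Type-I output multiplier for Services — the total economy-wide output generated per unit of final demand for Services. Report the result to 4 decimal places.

m_1 = 2.8938

Technical coefficients a_ij = z_ij / X_j:
  a_11 = 60/600 = 0.10, a_21 = 210/600 = 0.35, a_31 = 30/600 = 0.05, a_41 = 60/600 = 0.10
  a_12 = 168/560 = 0.30, a_22 = 56/560 = 0.10, a_32 = 168/560 = 0.30, a_42 = 0/560 = 0.00
  a_13 = 80/320 = 0.25, a_23 = 96/320 = 0.30, a_33 = 32/320 = 0.10, a_43 = 48/320 = 0.15
  a_14 = 64/160 = 0.40, a_24 = 8/160 = 0.05, a_34 = 16/160 = 0.10, a_44 = 16/160 = 0.10
I − A =
  [   0.90    -0.30    -0.25    -0.40]
  [  -0.35     0.90    -0.30    -0.05]
  [  -0.05    -0.30     0.90    -0.10]
  [  -0.10     0.00    -0.15     0.90]
Compute the cofactors C_ij = (−1)^(i+j)·(3×3 minor ij) of I−A; the adjugate is their transpose:
adj(I−A) = Cᵀ =
  [ 0.632250   0.324000   0.339750   0.336750]
  [ 0.299625   0.662750   0.338750   0.207625]
  [ 0.145500   0.247500   0.597000   0.144750]
  [ 0.094500   0.077250   0.137250   0.511500]
det(I−A) = Σ_j (I−A)_1j·C_1j = (0.90)(0.632250) + (-0.30)(0.299625) + (-0.25)(0.145500) + (-0.40)(0.094500) = 0.4049625
(I − A)⁻¹ = adj(I−A) / det(I−A) ≈
  [   1.56126     0.80007     0.83897     0.83156]
  [   0.73988     1.63657     0.83650     0.51270]
  [   0.35929     0.61117     1.47421     0.35744]
  [   0.23335     0.19076     0.33892     1.26308]
The output multiplier for sector j is the column-j sum of the Leontief inverse (I − A)⁻¹ = adj(I−A) / det(I−A).
Column 1 of adj(I−A): (0.632250, 0.299625, 0.145500, 0.094500); det(I−A) = 0.4049625.
m_1 = (0.632250 + 0.299625 + 0.145500 + 0.094500) / 0.4049625 = 1.171875 / 0.4049625 ≈ 2.8938.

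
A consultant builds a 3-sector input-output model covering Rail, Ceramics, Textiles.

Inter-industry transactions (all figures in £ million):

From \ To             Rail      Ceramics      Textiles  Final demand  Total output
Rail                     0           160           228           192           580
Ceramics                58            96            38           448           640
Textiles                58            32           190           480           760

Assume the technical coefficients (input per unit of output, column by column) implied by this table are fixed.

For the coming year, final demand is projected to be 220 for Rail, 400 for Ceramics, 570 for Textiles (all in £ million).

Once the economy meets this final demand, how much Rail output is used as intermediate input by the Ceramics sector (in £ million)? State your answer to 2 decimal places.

Technical coefficients a_ij = z_ij / X_j:
  a_11 = 0/580 = 0.00, a_21 = 58/580 = 0.10, a_31 = 58/580 = 0.10
  a_12 = 160/640 = 0.25, a_22 = 96/640 = 0.15, a_32 = 32/640 = 0.05
  a_13 = 228/760 = 0.30, a_23 = 38/760 = 0.05, a_33 = 190/760 = 0.25
I − A =
  [   1.00    -0.25    -0.30]
  [  -0.10     0.85    -0.05]
  [  -0.10    -0.05     0.75]
Cofactors of I−A, C_ij = (−1)^(i+j)·(minor ij) (rows/columns in the sector order above):
  C_11 = (0.85)(0.75) − (-0.05)(-0.05) = 0.6350
  C_12 = −[(-0.10)(0.75) − (-0.05)(-0.10)] = 0.0800
  C_13 = (-0.10)(-0.05) − (0.85)(-0.10) = 0.0900
  C_21 = −[(-0.25)(0.75) − (-0.30)(-0.05)] = 0.2025
  C_22 = (1.00)(0.75) − (-0.30)(-0.10) = 0.7200
  C_23 = −[(1.00)(-0.05) − (-0.25)(-0.10)] = 0.0750
  C_31 = (-0.25)(-0.05) − (-0.30)(0.85) = 0.2675
  C_32 = −[(1.00)(-0.05) − (-0.30)(-0.10)] = 0.0800
  C_33 = (1.00)(0.85) − (-0.25)(-0.10) = 0.8250
det(I−A) = Σ_j (I−A)_1j·C_1j = (1.00)(0.6350) + (-0.25)(0.0800) + (-0.30)(0.0900) = 0.5880
adj(I−A) = Cᵀ =
  [ 0.6350   0.2025   0.2675]
  [ 0.0800   0.7200   0.0800]
  [ 0.0900   0.0750   0.8250]
(I − A)⁻¹ = adj(I−A) / det(I−A) ≈
  [   1.0799     0.3444     0.4549]
  [   0.1361     1.2245     0.1361]
  [   0.1531     0.1276     1.4031]
First solve x = (I − A)⁻¹ d = adj(I−A)·d / det(I−A); in particular x_2 = (0.0800·220 + 0.7200·400 + 0.0800·570) / 0.5880 = 351.20 / 0.5880 ≈ 597.2789.
Intermediate flow from 1 to 2: z_12 = a_12 · x_2 = 0.25 × 351.20 / 0.5880 = 87.80 / 0.5880 ≈ 149.32.

z_12 = 149.32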